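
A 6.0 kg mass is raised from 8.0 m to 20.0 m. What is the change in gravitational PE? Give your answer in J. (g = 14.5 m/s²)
ΔPE = mgΔh = (6.0)(14.5)(12.0) = 1044 J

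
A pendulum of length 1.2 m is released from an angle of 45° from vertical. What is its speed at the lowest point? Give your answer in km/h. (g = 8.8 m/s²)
h = L(1 − cosθ) = 1.2(1 − cos45°) = 0.351472 m
v = √(2gh) = √(2·8.8·0.351472) = 2.48715 m/s = 8.954 km/h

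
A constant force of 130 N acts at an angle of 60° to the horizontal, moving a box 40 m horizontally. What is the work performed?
W = F·d·cosθ = (130)(40)cos(60°) = 2600 J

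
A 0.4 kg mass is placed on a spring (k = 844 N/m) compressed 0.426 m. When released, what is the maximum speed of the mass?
½kx² = ½mv² ⇒ v = x√(k/m) = (0.426)√(844/0.4) = 19.57 m/s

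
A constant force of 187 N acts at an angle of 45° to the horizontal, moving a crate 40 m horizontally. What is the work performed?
W = F·d·cosθ = (187)(40)cos(45°) = 5289 J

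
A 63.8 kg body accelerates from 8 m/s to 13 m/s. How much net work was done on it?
W = ΔKE = ½m(v₂² − v₁²) = ½(63.8)(13² − 8²) = 3349.5 J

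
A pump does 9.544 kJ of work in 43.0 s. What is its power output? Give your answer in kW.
Convert to SI: W = 9544.0 J, t = 43.0 s
P = W/t = 9544.0/43.0 = 221.953 W = 0.222 kW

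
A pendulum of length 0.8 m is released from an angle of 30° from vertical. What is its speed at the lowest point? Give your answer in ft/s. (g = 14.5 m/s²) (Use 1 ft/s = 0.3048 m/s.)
h = L(1 − cosθ) = 0.8(1 − cos30°) = 0.10718 m
v = √(2gh) = √(2·14.5·0.10718) = 1.76301 m/s = 5.784 ft/s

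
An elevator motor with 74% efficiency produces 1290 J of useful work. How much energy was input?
W_in = W_out/η = 1290/0.74 = 1743 J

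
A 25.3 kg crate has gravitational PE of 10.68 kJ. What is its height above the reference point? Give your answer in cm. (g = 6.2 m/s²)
Convert to SI: m = 25.3 kg, PE = 10680.0 J
h = PE/(mg) = 10680.0/(25.3·6.2) = 68.0862 m = 6809 cm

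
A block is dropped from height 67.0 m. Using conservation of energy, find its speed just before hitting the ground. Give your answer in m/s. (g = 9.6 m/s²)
mgh = ½mv² ⇒ v = √(2gh) = √(2·9.6·67.0) = 35.87 m/s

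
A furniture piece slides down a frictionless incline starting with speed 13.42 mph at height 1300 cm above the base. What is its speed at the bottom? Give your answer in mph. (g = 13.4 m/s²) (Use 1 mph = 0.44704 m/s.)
Convert to SI: v₀ = 5.99928 m/s, h = 13.0 m
½mv₀² + mgh = ½mv² ⇒ v = √(v₀² + 2gh) = √(5.99928² + 2·13.4·13.0) = 19.6059 m/s = 43.86 mph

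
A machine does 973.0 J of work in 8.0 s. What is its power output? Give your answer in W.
P = W/t = 973.0/8.0 = 121.6 W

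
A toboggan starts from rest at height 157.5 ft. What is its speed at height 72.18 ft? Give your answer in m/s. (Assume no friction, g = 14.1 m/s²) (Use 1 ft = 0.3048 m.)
Convert to SI: h₁−h₂ = 26.0055 m
mgh₁ = mgh₂ + ½mv² ⇒ v = √(2g(h₁−h₂)) = √(2·14.1·26.0055) = 27.08 m/s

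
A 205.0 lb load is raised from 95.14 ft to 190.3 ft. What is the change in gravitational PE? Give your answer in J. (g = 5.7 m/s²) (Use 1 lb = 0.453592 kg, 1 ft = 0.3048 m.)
Convert to SI: m = 92.9864 kg, Δh = 29.0048 m
ΔPE = mgΔh = (92.9864)(5.7)(29.0048) = 15370 J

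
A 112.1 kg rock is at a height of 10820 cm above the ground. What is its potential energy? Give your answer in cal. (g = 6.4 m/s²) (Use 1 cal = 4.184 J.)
Convert to SI: m = 112.1 kg, h = 108.2 m
PE = mgh = (112.1)(6.4)(108.2) = 77627.0 J = 18550 cal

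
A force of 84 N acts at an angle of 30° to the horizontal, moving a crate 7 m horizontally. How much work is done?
W = F·d·cosθ = (84)(7)cos(30°) = 509.2 J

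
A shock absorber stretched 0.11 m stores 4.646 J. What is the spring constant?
k = 2·PE/x² = 2·4.646/(0.11)² = 767.9 N/m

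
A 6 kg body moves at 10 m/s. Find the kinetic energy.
KE = ½mv² = ½(6)(10)² = 300.0 J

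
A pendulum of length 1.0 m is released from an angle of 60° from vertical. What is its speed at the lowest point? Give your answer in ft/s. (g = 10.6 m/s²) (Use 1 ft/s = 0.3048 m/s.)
h = L(1 − cosθ) = 1.0(1 − cos60°) = 0.5 m
v = √(2gh) = √(2·10.6·0.5) = 3.25576 m/s = 10.68 ft/s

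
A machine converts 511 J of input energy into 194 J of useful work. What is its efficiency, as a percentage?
η = W_out/W_in = 194/511 = 37.96%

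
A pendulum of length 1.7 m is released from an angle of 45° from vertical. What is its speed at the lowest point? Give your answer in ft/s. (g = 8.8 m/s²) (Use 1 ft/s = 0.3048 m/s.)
h = L(1 − cosθ) = 1.7(1 − cos45°) = 0.497918 m
v = √(2gh) = √(2·8.8·0.497918) = 2.9603 m/s = 9.712 ft/s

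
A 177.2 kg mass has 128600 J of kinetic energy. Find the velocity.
v = √(2·KE/m) = √(2·128600/177.2) = 38.1 m/s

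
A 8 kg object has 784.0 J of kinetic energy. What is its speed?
v = √(2·KE/m) = √(2·784.0/8) = 14.0 m/s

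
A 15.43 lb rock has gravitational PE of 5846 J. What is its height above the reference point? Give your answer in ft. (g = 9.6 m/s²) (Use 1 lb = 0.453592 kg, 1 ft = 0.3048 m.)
Convert to SI: m = 6.99892 kg, PE = 5846.0 J
h = PE/(mg) = 5846.0/(6.99892·9.6) = 87.0074 m = 285.5 ft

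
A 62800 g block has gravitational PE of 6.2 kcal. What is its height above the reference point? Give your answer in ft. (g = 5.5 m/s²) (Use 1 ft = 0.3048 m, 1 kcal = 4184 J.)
Convert to SI: m = 62.8 kg, PE = 25940.8 J
h = PE/(mg) = 25940.8/(62.8·5.5) = 75.1036 m = 246.4 ft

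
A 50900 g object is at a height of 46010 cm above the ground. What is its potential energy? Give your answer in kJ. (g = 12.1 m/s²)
Convert to SI: m = 50.9 kg, h = 460.1 m
PE = mgh = (50.9)(12.1)(460.1) = 283371 J = 283.4 kJ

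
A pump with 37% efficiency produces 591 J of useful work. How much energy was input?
W_in = W_out/η = 591/0.37 = 1597 J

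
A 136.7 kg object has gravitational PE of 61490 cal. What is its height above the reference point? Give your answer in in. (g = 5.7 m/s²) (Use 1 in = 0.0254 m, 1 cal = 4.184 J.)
Convert to SI: m = 136.7 kg, PE = 257274 J
h = PE/(mg) = 257274/(136.7·5.7) = 330.182 m = 13000 in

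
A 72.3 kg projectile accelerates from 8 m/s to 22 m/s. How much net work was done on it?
W = ΔKE = ½m(v₂² − v₁²) = ½(72.3)(22² − 8²) = 15183.0 J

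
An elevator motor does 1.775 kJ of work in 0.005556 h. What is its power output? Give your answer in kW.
Convert to SI: W = 1775.0 J, t = 20.0016 s
P = W/t = 1775.0/20.0016 = 88.7429 W = 0.08874 kW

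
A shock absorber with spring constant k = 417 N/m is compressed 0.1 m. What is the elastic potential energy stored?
PE = ½kx² = ½(417)(0.1)² = 2.085 J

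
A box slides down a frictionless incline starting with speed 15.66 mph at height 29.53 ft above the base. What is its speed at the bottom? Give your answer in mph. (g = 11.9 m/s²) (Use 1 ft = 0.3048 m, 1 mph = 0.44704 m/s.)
Convert to SI: v₀ = 7.00065 m/s, h = 9.00074 m
½mv₀² + mgh = ½mv² ⇒ v = √(v₀² + 2gh) = √(7.00065² + 2·11.9·9.00074) = 16.2243 m/s = 36.29 mph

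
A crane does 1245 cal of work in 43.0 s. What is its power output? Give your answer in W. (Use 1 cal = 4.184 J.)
Convert to SI: W = 5209.08 J, t = 43.0 s
P = W/t = 5209.08/43.0 = 121.1 W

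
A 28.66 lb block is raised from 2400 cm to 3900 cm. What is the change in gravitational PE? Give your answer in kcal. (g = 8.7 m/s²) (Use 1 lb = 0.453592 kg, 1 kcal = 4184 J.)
Convert to SI: m = 12.9999 kg, Δh = 15.0 m
ΔPE = mgΔh = (12.9999)(8.7)(15.0) = 1696.49 J = 0.4055 kcal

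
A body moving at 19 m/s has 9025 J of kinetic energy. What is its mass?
m = 2·KE/v² = 2·9025/(19)² = 50.0 kg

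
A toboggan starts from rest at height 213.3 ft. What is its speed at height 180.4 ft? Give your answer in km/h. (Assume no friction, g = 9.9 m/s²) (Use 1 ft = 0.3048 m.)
Convert to SI: h₁−h₂ = 10.0279 m
mgh₁ = mgh₂ + ½mv² ⇒ v = √(2g(h₁−h₂)) = √(2·9.9·10.0279) = 14.0909 m/s = 50.73 km/h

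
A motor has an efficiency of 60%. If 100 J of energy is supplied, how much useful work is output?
W_out = η·W_in = 0.6·100 = 60.0 J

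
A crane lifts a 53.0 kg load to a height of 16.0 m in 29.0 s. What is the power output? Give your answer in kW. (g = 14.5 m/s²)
P = mgh/t = (53.0)(14.5)(16.0)/29.0 = 424.0 W = 0.424 kW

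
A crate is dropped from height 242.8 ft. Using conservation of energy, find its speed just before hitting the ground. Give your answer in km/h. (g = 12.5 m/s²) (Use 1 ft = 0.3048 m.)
Convert to SI: h = 74.0054 m
mgh = ½mv² ⇒ v = √(2gh) = √(2·12.5·74.0054) = 43.0132 m/s = 154.8 km/h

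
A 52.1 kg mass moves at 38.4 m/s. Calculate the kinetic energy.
KE = ½mv² = ½(52.1)(38.4)² = 38410 J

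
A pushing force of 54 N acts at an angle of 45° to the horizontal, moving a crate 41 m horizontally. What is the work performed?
W = F·d·cosθ = (54)(41)cos(45°) = 1566 J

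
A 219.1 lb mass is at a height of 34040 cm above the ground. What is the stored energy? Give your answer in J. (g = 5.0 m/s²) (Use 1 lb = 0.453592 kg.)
Convert to SI: m = 99.382 kg, h = 340.4 m
PE = mgh = (99.382)(5.0)(340.4) = 169100 J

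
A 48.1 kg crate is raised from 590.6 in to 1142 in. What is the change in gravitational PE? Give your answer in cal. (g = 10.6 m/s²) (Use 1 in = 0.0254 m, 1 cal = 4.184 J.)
Convert to SI: m = 48.1 kg, Δh = 14.0056 m
ΔPE = mgΔh = (48.1)(10.6)(14.0056) = 7140.87 J = 1707 cal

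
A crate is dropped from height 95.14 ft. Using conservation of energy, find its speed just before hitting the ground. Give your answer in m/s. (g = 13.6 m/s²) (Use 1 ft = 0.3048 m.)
Convert to SI: h = 28.9987 m
mgh = ½mv² ⇒ v = √(2gh) = √(2·13.6·28.9987) = 28.08 m/s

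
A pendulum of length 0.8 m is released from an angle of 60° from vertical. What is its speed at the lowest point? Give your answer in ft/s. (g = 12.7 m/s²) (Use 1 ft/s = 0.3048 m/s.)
h = L(1 − cosθ) = 0.8(1 − cos60°) = 0.4 m
v = √(2gh) = √(2·12.7·0.4) = 3.18748 m/s = 10.46 ft/s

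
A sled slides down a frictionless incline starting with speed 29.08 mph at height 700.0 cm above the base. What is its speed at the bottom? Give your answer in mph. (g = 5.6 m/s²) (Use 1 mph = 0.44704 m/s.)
Convert to SI: v₀ = 12.9999 m/s, h = 7.0 m
½mv₀² + mgh = ½mv² ⇒ v = √(v₀² + 2gh) = √(12.9999² + 2·5.6·7.0) = 15.7289 m/s = 35.18 mph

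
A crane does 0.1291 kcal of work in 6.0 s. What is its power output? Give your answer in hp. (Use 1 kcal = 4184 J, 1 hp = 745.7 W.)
Convert to SI: W = 540.154 J, t = 6.0 s
P = W/t = 540.154/6.0 = 90.0257 W = 0.1207 hp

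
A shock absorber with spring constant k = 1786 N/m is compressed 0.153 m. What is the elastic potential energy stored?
PE = ½kx² = ½(1786)(0.153)² = 20.9 J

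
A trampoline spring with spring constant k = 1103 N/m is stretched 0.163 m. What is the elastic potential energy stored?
PE = ½kx² = ½(1103)(0.163)² = 14.65 J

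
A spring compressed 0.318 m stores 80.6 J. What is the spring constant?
k = 2·PE/x² = 2·80.6/(0.318)² = 1594 N/m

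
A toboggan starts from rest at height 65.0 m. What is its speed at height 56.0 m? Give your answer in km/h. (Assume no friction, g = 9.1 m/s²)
mgh₁ = mgh₂ + ½mv² ⇒ v = √(2g(h₁−h₂)) = √(2·9.1·9.0) = 12.7984 m/s = 46.07 km/h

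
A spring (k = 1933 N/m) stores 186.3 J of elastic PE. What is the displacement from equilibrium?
x = √(2·PE/k) = √(2·186.3/1933) = 0.439 m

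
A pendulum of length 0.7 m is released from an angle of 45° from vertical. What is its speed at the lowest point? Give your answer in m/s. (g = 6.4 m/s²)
h = L(1 − cosθ) = 0.7(1 − cos45°) = 0.205025 m
v = √(2gh) = √(2·6.4·0.205025) = 1.62 m/s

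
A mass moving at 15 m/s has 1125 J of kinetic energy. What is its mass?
m = 2·KE/v² = 2·1125/(15)² = 10.0 kg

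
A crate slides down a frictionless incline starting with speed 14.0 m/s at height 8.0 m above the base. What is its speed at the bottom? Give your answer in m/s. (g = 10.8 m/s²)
½mv₀² + mgh = ½mv² ⇒ v = √(v₀² + 2gh) = √(14.0² + 2·10.8·8.0) = 19.2 m/s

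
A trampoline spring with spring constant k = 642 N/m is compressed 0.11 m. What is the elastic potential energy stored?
PE = ½kx² = ½(642)(0.11)² = 3.884 J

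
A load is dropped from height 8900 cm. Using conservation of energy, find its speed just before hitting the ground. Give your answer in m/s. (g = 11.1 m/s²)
Convert to SI: h = 89.0 m
mgh = ½mv² ⇒ v = √(2gh) = √(2·11.1·89.0) = 44.45 m/s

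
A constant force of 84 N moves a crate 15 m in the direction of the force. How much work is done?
W = F·d = (84)(15) = 1260 J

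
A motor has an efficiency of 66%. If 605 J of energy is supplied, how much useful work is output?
W_out = η·W_in = 0.66·605 = 399.3 J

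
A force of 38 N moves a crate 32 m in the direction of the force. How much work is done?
W = F·d = (38)(32) = 1216 J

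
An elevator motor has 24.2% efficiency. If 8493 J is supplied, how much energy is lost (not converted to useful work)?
W_lost = W_in(1 − η) = 8493·(1 − 0.242) = 6438 J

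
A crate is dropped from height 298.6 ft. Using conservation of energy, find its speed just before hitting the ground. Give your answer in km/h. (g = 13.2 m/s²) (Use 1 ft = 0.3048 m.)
Convert to SI: h = 91.0133 m
mgh = ½mv² ⇒ v = √(2gh) = √(2·13.2·91.0133) = 49.0179 m/s = 176.5 km/h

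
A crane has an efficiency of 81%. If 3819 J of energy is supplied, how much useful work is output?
W_out = η·W_in = 0.81·3819 = 3093.39 J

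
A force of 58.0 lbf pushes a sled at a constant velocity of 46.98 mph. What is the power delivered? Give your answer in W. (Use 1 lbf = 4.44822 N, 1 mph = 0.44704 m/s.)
Convert to SI: F = 257.997 N, v = 21.0019 m/s
P = Fv = (257.997)(21.0019) = 5418 W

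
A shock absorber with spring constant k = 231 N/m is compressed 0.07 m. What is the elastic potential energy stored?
PE = ½kx² = ½(231)(0.07)² = 0.566 J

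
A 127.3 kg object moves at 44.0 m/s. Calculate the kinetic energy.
KE = ½mv² = ½(127.3)(44.0)² = 123200 J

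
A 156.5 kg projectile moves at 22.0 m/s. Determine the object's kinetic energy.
KE = ½mv² = ½(156.5)(22.0)² = 37870 J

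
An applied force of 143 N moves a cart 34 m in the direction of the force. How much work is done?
W = F·d = (143)(34) = 4862 J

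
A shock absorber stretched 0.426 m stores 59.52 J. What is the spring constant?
k = 2·PE/x² = 2·59.52/(0.426)² = 656.0 N/m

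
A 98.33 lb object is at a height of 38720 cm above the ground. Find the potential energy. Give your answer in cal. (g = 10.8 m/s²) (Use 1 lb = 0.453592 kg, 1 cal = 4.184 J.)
Convert to SI: m = 44.6017 kg, h = 387.2 m
PE = mgh = (44.6017)(10.8)(387.2) = 186514 J = 44580 cal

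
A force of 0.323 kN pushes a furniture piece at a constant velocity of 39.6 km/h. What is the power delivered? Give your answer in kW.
Convert to SI: F = 323.0 N, v = 11.0 m/s
P = Fv = (323.0)(11.0) = 3553.0 W = 3.553 kW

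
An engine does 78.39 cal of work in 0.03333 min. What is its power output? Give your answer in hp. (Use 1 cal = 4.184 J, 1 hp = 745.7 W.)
Convert to SI: W = 327.984 J, t = 1.9998 s
P = W/t = 327.984/1.9998 = 164.008 W = 0.2199 hp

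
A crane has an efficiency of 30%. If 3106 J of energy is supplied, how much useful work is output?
W_out = η·W_in = 0.3·3106 = 931.8 J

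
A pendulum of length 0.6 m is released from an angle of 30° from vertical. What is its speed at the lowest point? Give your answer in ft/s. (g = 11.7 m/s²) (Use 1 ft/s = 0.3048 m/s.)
h = L(1 − cosθ) = 0.6(1 − cos30°) = 0.0803848 m
v = √(2gh) = √(2·11.7·0.0803848) = 1.3715 m/s = 4.5 ft/s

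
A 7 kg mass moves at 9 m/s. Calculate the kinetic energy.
KE = ½mv² = ½(7)(9)² = 283.5 J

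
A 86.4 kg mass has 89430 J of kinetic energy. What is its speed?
v = √(2·KE/m) = √(2·89430/86.4) = 45.5 m/s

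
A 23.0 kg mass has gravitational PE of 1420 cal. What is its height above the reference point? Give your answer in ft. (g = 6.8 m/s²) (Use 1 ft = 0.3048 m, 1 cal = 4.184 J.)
Convert to SI: m = 23.0 kg, PE = 5941.28 J
h = PE/(mg) = 5941.28/(23.0·6.8) = 37.9877 m = 124.6 ft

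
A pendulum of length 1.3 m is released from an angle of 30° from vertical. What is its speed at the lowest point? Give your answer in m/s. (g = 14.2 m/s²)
h = L(1 − cosθ) = 1.3(1 − cos30°) = 0.174167 m
v = √(2gh) = √(2·14.2·0.174167) = 2.224 m/s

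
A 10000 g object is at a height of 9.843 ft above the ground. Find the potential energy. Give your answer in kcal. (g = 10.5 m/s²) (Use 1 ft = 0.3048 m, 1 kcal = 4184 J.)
Convert to SI: m = 10.0 kg, h = 3.00015 m
PE = mgh = (10.0)(10.5)(3.00015) = 315.015 J = 0.07529 kcal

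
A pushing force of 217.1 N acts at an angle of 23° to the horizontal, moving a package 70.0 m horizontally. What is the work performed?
W = F·d·cosθ = (217.1)(70.0)cos(23°) = 13990 J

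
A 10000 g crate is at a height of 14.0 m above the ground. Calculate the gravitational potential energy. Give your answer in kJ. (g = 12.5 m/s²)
Convert to SI: m = 10.0 kg, h = 14.0 m
PE = mgh = (10.0)(12.5)(14.0) = 1750.0 J = 1.75 kJ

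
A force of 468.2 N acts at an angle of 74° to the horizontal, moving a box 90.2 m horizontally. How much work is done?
W = F·d·cosθ = (468.2)(90.2)cos(74°) = 11640 J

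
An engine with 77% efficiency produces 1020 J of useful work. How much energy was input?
W_in = W_out/η = 1020/0.77 = 1325 J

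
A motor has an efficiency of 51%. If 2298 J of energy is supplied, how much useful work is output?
W_out = η·W_in = 0.51·2298 = 1171.98 J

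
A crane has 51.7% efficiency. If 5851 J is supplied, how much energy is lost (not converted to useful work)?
W_lost = W_in(1 − η) = 5851·(1 − 0.517) = 2826 J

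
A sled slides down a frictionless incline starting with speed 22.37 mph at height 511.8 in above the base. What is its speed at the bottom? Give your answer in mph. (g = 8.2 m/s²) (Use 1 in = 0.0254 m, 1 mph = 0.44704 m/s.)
Convert to SI: v₀ = 10.0003 m/s, h = 12.9997 m
½mv₀² + mgh = ½mv² ⇒ v = √(v₀² + 2gh) = √(10.0003² + 2·8.2·12.9997) = 17.6975 m/s = 39.59 mph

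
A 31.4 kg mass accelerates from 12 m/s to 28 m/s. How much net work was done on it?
W = ΔKE = ½m(v₂² − v₁²) = ½(31.4)(28² − 12²) = 10048.0 J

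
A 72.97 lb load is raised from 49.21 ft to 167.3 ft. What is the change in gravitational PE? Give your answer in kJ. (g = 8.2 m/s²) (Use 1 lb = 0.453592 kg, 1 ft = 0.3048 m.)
Convert to SI: m = 33.0986 kg, Δh = 35.9938 m
ΔPE = mgΔh = (33.0986)(8.2)(35.9938) = 9769.04 J = 9.769 kJ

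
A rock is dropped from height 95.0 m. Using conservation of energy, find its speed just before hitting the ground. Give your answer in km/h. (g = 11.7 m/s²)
mgh = ½mv² ⇒ v = √(2gh) = √(2·11.7·95.0) = 47.1487 m/s = 169.7 km/h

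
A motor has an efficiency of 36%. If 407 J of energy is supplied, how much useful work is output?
W_out = η·W_in = 0.36·407 = 146.52 J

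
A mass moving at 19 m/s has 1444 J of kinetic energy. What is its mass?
m = 2·KE/v² = 2·1444/(19)² = 8.0 kg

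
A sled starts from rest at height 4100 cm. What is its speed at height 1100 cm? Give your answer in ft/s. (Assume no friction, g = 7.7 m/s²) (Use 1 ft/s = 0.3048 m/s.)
Convert to SI: h₁−h₂ = 30.0 m
mgh₁ = mgh₂ + ½mv² ⇒ v = √(2g(h₁−h₂)) = √(2·7.7·30.0) = 21.4942 m/s = 70.52 ft/s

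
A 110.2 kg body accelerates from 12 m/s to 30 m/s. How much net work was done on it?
W = ΔKE = ½m(v₂² − v₁²) = ½(110.2)(30² − 12²) = 41655.6 J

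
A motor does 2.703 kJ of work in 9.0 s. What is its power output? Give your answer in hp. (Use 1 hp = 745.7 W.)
Convert to SI: W = 2703.0 J, t = 9.0 s
P = W/t = 2703.0/9.0 = 300.333 W = 0.4028 hp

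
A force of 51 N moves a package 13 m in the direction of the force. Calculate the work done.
W = F·d = (51)(13) = 663.0 J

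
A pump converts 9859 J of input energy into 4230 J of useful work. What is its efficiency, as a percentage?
η = W_out/W_in = 4230/9859 = 42.9%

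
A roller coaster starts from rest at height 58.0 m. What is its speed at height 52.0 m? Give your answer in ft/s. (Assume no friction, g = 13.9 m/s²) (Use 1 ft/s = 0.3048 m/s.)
mgh₁ = mgh₂ + ½mv² ⇒ v = √(2g(h₁−h₂)) = √(2·13.9·6.0) = 12.9151 m/s = 42.37 ft/s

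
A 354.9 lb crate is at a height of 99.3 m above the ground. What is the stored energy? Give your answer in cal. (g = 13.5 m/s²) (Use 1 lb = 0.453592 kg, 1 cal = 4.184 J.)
Convert to SI: m = 160.98 kg, h = 99.3 m
PE = mgh = (160.98)(13.5)(99.3) = 215801 J = 51580 cal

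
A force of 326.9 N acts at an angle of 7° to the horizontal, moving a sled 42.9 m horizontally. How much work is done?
W = F·d·cosθ = (326.9)(42.9)cos(7°) = 13920 J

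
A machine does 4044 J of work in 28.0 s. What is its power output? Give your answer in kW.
P = W/t = 4044.0/28.0 = 144.429 W = 0.1444 kW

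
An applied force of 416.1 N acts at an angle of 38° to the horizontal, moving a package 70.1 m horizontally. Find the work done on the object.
W = F·d·cosθ = (416.1)(70.1)cos(38°) = 22990 J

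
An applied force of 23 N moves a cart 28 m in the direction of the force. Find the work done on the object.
W = F·d = (23)(28) = 644.0 J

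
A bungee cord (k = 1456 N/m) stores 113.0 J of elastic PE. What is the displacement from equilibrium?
x = √(2·PE/k) = √(2·113.0/1456) = 0.394 m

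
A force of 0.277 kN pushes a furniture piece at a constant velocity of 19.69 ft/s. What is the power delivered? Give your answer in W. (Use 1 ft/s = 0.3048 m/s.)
Convert to SI: F = 277.0 N, v = 6.00151 m/s
P = Fv = (277.0)(6.00151) = 1662 W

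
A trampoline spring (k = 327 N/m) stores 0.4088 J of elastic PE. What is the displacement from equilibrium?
x = √(2·PE/k) = √(2·0.4088/327) = 0.05 m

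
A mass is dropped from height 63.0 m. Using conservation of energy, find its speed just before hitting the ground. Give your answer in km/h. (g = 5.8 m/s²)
mgh = ½mv² ⇒ v = √(2gh) = √(2·5.8·63.0) = 27.0333 m/s = 97.32 km/h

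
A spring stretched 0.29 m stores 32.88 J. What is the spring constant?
k = 2·PE/x² = 2·32.88/(0.29)² = 781.9 N/m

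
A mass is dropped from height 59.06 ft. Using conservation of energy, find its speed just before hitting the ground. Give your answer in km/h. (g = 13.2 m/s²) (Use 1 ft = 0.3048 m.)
Convert to SI: h = 18.0015 m
mgh = ½mv² ⇒ v = √(2gh) = √(2·13.2·18.0015) = 21.8 m/s = 78.48 km/h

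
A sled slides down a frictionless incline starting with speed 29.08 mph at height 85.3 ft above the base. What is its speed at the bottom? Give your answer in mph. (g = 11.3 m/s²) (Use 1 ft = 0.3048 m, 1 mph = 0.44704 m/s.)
Convert to SI: v₀ = 12.9999 m/s, h = 25.9994 m
½mv₀² + mgh = ½mv² ⇒ v = √(v₀² + 2gh) = √(12.9999² + 2·11.3·25.9994) = 27.5061 m/s = 61.53 mph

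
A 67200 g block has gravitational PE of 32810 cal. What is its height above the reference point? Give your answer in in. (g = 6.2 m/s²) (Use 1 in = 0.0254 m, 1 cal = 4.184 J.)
Convert to SI: m = 67.2 kg, PE = 137277 J
h = PE/(mg) = 137277/(67.2·6.2) = 329.486 m = 12970 in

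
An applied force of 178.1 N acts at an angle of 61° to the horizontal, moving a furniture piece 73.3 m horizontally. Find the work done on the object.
W = F·d·cosθ = (178.1)(73.3)cos(61°) = 6329 J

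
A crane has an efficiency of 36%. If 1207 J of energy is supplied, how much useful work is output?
W_out = η·W_in = 0.36·1207 = 434.52 J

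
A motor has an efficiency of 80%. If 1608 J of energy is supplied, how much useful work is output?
W_out = η·W_in = 0.8·1608 = 1286.4 J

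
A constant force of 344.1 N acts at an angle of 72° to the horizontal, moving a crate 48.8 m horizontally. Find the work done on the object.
W = F·d·cosθ = (344.1)(48.8)cos(72°) = 5189 J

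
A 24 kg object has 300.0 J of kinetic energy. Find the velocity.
v = √(2·KE/m) = √(2·300.0/24) = 5.0 m/s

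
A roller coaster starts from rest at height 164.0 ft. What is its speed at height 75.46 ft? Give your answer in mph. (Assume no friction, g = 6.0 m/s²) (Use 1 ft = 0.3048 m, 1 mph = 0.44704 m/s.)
Convert to SI: h₁−h₂ = 26.987 m
mgh₁ = mgh₂ + ½mv² ⇒ v = √(2g(h₁−h₂)) = √(2·6.0·26.987) = 17.9957 m/s = 40.26 mph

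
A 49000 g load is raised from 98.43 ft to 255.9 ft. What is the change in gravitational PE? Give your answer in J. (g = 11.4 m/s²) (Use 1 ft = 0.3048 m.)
Convert to SI: m = 49.0 kg, Δh = 47.9969 m
ΔPE = mgΔh = (49.0)(11.4)(47.9969) = 26810 J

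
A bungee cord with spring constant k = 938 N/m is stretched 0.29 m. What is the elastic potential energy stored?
PE = ½kx² = ½(938)(0.29)² = 39.44 J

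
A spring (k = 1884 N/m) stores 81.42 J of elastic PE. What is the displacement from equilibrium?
x = √(2·PE/k) = √(2·81.42/1884) = 0.294 m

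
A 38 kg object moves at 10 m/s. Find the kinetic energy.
KE = ½mv² = ½(38)(10)² = 1900.0 J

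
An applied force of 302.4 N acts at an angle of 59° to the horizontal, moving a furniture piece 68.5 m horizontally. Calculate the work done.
W = F·d·cosθ = (302.4)(68.5)cos(59°) = 10670 J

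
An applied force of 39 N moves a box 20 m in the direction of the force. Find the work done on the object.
W = F·d = (39)(20) = 780.0 J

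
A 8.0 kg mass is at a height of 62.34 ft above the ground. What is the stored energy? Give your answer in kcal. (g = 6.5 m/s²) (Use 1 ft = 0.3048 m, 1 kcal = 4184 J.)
Convert to SI: m = 8.0 kg, h = 19.0012 m
PE = mgh = (8.0)(6.5)(19.0012) = 988.064 J = 0.2362 kcal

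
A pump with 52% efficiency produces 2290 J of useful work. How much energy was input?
W_in = W_out/η = 2290/0.52 = 4404 J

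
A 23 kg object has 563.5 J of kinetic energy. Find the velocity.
v = √(2·KE/m) = √(2·563.5/23) = 7.0 m/s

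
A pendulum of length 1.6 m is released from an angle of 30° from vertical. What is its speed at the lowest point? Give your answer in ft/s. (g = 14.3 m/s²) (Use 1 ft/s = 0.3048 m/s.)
h = L(1 − cosθ) = 1.6(1 − cos30°) = 0.214359 m
v = √(2gh) = √(2·14.3·0.214359) = 2.47602 m/s = 8.123 ft/s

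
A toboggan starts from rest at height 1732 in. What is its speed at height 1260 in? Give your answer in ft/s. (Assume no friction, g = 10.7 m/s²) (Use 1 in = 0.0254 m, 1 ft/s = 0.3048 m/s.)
Convert to SI: h₁−h₂ = 11.9888 m
mgh₁ = mgh₂ + ½mv² ⇒ v = √(2g(h₁−h₂)) = √(2·10.7·11.9888) = 16.0175 m/s = 52.55 ft/s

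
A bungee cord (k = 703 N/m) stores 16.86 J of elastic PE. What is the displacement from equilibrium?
x = √(2·PE/k) = √(2·16.86/703) = 0.219 m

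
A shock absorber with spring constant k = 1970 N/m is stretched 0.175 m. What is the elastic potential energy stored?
PE = ½kx² = ½(1970)(0.175)² = 30.17 J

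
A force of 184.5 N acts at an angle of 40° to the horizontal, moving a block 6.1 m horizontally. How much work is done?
W = F·d·cosθ = (184.5)(6.1)cos(40°) = 862.1 J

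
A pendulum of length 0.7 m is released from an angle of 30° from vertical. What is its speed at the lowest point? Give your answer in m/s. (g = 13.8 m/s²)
h = L(1 − cosθ) = 0.7(1 − cos30°) = 0.0937822 m
v = √(2gh) = √(2·13.8·0.0937822) = 1.609 m/s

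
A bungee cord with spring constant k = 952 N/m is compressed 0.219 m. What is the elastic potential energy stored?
PE = ½kx² = ½(952)(0.219)² = 22.83 J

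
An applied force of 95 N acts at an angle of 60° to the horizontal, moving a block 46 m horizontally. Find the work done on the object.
W = F·d·cosθ = (95)(46)cos(60°) = 2185 J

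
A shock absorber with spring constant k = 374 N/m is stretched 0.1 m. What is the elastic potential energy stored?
PE = ½kx² = ½(374)(0.1)² = 1.87 J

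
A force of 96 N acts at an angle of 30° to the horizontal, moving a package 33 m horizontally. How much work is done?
W = F·d·cosθ = (96)(33)cos(30°) = 2744 J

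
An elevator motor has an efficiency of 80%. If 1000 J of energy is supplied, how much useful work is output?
W_out = η·W_in = 0.8·1000 = 800.0 J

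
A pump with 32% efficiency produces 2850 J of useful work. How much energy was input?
W_in = W_out/η = 2850/0.32 = 8906 J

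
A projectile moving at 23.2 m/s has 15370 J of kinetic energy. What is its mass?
m = 2·KE/v² = 2·15370/(23.2)² = 57.11 kg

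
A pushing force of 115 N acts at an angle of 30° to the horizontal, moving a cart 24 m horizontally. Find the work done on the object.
W = F·d·cosθ = (115)(24)cos(30°) = 2390 J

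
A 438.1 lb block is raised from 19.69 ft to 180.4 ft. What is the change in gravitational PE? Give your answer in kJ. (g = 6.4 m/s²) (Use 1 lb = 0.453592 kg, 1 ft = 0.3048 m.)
Convert to SI: m = 198.719 kg, Δh = 48.9844 m
ΔPE = mgΔh = (198.719)(6.4)(48.9844) = 62298.3 J = 62.3 kJ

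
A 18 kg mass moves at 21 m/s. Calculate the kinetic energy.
KE = ½mv² = ½(18)(21)² = 3969.0 J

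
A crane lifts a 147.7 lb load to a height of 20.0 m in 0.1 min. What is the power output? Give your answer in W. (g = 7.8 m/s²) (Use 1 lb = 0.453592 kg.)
Convert to SI: m = 66.9955 kg, h = 20.0 m, t = 6.0 s
P = mgh/t = (66.9955)(7.8)(20.0)/6.0 = 1742 W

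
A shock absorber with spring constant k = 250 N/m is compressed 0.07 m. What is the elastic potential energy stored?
PE = ½kx² = ½(250)(0.07)² = 0.6125 J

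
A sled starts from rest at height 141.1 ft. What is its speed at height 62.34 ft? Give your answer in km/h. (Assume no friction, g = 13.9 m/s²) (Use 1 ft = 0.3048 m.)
Convert to SI: h₁−h₂ = 24.006 m
mgh₁ = mgh₂ + ½mv² ⇒ v = √(2g(h₁−h₂)) = √(2·13.9·24.006) = 25.8335 m/s = 93.0 km/h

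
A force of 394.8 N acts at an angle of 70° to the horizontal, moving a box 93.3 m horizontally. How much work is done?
W = F·d·cosθ = (394.8)(93.3)cos(70°) = 12600 J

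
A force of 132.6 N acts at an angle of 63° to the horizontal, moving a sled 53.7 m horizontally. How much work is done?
W = F·d·cosθ = (132.6)(53.7)cos(63°) = 3233 J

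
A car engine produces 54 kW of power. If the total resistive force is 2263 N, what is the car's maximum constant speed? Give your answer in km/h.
P = Fv ⇒ v = P/F = 54000 W/2263.0 N = 23.8621 m/s = 85.9 km/h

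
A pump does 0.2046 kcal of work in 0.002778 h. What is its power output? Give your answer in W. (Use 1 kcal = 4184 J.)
Convert to SI: W = 856.046 J, t = 10.0008 s
P = W/t = 856.046/10.0008 = 85.6 W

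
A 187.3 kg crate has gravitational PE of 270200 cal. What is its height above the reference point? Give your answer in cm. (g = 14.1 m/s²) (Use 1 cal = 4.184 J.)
Convert to SI: m = 187.3 kg, PE = 1130520 J
h = PE/(mg) = 1130520/(187.3·14.1) = 428.075 m = 42810 cm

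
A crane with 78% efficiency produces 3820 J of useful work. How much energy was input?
W_in = W_out/η = 3820/0.78 = 4897 J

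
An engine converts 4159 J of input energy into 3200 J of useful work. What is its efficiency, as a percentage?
η = W_out/W_in = 3200/4159 = 76.94%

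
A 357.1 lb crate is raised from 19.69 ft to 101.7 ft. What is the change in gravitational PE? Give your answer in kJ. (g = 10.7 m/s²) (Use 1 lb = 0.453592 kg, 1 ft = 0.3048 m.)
Convert to SI: m = 161.978 kg, Δh = 24.9966 m
ΔPE = mgΔh = (161.978)(10.7)(24.9966) = 43323.2 J = 43.32 kJ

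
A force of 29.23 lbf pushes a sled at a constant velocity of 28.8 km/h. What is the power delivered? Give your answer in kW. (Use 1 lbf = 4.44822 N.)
Convert to SI: F = 130.021 N, v = 8.0 m/s
P = Fv = (130.021)(8.0) = 1040.17 W = 1.04 kW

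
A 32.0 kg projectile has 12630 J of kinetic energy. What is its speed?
v = √(2·KE/m) = √(2·12630/32.0) = 28.1 m/s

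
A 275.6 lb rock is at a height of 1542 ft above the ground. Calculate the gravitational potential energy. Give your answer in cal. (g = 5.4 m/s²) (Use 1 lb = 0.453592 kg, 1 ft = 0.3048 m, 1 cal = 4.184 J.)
Convert to SI: m = 125.01 kg, h = 470.002 m
PE = mgh = (125.01)(5.4)(470.002) = 317276 J = 75830 cal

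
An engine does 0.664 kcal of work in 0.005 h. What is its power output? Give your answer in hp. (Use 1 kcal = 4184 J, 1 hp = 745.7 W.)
Convert to SI: W = 2778.18 J, t = 18.0 s
P = W/t = 2778.18/18.0 = 154.343 W = 0.207 hp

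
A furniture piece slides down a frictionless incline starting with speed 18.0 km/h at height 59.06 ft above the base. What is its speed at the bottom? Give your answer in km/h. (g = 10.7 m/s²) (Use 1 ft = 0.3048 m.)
Convert to SI: v₀ = 5.0 m/s, h = 18.0015 m
½mv₀² + mgh = ½mv² ⇒ v = √(v₀² + 2gh) = √(5.0² + 2·10.7·18.0015) = 20.2542 m/s = 72.92 km/h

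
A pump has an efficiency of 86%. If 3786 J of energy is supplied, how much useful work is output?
W_out = η·W_in = 0.86·3786 = 3255.96 J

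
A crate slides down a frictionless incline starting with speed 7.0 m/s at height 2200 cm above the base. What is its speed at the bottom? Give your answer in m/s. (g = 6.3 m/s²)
Convert to SI: v₀ = 7.0 m/s, h = 22.0 m
½mv₀² + mgh = ½mv² ⇒ v = √(v₀² + 2gh) = √(7.0² + 2·6.3·22.0) = 18.06 m/s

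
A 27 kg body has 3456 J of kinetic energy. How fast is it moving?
v = √(2·KE/m) = √(2·3456/27) = 16.0 m/s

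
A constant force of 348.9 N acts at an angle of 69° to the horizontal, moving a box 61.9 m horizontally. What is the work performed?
W = F·d·cosθ = (348.9)(61.9)cos(69°) = 7740 J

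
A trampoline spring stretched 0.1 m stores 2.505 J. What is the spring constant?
k = 2·PE/x² = 2·2.505/(0.1)² = 501.0 N/m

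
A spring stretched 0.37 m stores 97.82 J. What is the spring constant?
k = 2·PE/x² = 2·97.82/(0.37)² = 1429 N/m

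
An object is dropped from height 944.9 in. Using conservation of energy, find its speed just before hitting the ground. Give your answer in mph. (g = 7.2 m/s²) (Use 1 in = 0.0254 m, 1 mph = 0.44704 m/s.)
Convert to SI: h = 24.0005 m
mgh = ½mv² ⇒ v = √(2gh) = √(2·7.2·24.0005) = 18.5905 m/s = 41.59 mph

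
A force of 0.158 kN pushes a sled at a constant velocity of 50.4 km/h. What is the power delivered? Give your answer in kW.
Convert to SI: F = 158.0 N, v = 14.0 m/s
P = Fv = (158.0)(14.0) = 2212.0 W = 2.212 kW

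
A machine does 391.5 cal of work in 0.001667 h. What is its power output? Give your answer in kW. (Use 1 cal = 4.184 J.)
Convert to SI: W = 1638.04 J, t = 6.0012 s
P = W/t = 1638.04/6.0012 = 272.951 W = 0.273 kW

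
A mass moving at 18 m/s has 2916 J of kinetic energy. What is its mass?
m = 2·KE/v² = 2·2916/(18)² = 18.0 kg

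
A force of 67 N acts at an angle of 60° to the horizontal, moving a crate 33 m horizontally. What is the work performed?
W = F·d·cosθ = (67)(33)cos(60°) = 1106 J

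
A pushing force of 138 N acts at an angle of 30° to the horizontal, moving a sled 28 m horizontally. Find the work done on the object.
W = F·d·cosθ = (138)(28)cos(30°) = 3346 J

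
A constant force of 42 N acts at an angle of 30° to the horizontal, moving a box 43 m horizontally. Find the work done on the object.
W = F·d·cosθ = (42)(43)cos(30°) = 1564 J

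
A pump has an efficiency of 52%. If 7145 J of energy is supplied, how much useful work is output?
W_out = η·W_in = 0.52·7145 = 3715.4 J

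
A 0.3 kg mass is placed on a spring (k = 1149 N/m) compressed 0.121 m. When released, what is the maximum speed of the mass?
½kx² = ½mv² ⇒ v = x√(k/m) = (0.121)√(1149/0.3) = 7.488 m/s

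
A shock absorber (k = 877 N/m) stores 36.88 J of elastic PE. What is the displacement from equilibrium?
x = √(2·PE/k) = √(2·36.88/877) = 0.29 m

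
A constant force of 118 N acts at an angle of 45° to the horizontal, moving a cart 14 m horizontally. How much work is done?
W = F·d·cosθ = (118)(14)cos(45°) = 1168 J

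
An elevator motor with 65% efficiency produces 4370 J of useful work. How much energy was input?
W_in = W_out/η = 4370/0.65 = 6723 J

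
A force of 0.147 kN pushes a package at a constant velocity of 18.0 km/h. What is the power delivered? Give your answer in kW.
Convert to SI: F = 147.0 N, v = 5.0 m/s
P = Fv = (147.0)(5.0) = 735.0 W = 0.735 kW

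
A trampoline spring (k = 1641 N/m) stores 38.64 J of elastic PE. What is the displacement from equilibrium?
x = √(2·PE/k) = √(2·38.64/1641) = 0.217 m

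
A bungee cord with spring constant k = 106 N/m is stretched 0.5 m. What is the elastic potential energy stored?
PE = ½kx² = ½(106)(0.5)² = 13.25 J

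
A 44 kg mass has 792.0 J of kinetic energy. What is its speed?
v = √(2·KE/m) = √(2·792.0/44) = 6.0 m/s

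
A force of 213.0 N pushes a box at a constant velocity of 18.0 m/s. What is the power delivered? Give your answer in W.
P = Fv = (213.0)(18.0) = 3834 W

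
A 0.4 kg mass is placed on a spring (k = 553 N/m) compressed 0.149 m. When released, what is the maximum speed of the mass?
½kx² = ½mv² ⇒ v = x√(k/m) = (0.149)√(553/0.4) = 5.54 m/s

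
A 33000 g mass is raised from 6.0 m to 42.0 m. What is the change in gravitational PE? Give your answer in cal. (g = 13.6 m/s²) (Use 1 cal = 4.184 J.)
Convert to SI: m = 33.0 kg, Δh = 36.0 m
ΔPE = mgΔh = (33.0)(13.6)(36.0) = 16156.8 J = 3862 cal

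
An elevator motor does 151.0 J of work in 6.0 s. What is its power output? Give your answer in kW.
P = W/t = 151.0/6.0 = 25.1667 W = 0.02517 kW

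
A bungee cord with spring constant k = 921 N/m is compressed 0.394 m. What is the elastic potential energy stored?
PE = ½kx² = ½(921)(0.394)² = 71.49 J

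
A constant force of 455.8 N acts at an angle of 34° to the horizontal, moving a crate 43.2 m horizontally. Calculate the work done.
W = F·d·cosθ = (455.8)(43.2)cos(34°) = 16320 J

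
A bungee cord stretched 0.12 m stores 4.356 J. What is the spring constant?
k = 2·PE/x² = 2·4.356/(0.12)² = 605.0 N/m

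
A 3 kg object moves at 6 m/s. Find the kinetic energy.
KE = ½mv² = ½(3)(6)² = 54.0 J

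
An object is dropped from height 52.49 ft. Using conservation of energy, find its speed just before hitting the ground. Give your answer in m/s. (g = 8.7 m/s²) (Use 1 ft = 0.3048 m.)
Convert to SI: h = 15.999 m
mgh = ½mv² ⇒ v = √(2gh) = √(2·8.7·15.999) = 16.68 m/s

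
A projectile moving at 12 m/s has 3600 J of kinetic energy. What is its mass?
m = 2·KE/v² = 2·3600/(12)² = 50.0 kg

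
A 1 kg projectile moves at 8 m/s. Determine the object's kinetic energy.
KE = ½mv² = ½(1)(8)² = 32.0 J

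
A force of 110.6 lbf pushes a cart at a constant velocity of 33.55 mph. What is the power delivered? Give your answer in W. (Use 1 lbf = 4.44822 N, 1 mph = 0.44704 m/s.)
Convert to SI: F = 491.973 N, v = 14.9982 m/s
P = Fv = (491.973)(14.9982) = 7379 W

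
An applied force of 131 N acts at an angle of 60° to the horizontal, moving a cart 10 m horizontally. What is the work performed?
W = F·d·cosθ = (131)(10)cos(60°) = 655.0 J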